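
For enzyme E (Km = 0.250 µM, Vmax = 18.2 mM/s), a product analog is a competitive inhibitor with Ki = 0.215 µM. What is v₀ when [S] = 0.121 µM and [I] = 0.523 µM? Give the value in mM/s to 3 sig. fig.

2.25 mM/s

With α = 1 + [I]/Ki = 1 + 0.523/0.215 = 3.433, the competitive rate law is v = Vmax[S] / (αKm + [S]).
v = 18.2×0.121 / (3.433×0.250 + 0.121) = 2.202/0.9791 = 2.25 mM/s.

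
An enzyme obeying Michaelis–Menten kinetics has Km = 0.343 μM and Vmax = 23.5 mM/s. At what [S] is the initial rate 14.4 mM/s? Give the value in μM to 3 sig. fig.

0.543 μM

The required fractional saturation is v/Vmax = 14.4/23.5 = 0.6128.
Then [S]/(Km+[S]) = 0.6128 ⇒ [S] = 0.343 × 0.6128/(1 − 0.6128) = 0.543 μM.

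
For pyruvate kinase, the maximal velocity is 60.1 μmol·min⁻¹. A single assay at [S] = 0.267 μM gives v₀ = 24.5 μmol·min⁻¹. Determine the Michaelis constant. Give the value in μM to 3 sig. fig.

0.388 μM

From v = Vmax[S]/(Km+[S]), Km = [S](Vmax − v)/v.
Km = 0.267 × (60.1 − 24.5) / 24.5 = 9.505/24.5 = 0.388 μM.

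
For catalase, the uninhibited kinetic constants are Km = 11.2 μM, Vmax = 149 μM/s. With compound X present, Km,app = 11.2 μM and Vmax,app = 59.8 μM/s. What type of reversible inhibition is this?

noncompetitive

Vmax decreases (149 → 59.8 μM/s) while Km is unchanged — pure noncompetitive inhibition.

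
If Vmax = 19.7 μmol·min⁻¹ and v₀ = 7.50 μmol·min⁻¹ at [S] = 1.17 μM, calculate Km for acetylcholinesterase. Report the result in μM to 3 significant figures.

1.90 μM

From v = Vmax[S]/(Km+[S]), Km = [S](Vmax − v)/v.
Km = 1.17 × (19.7 − 7.50) / 7.50 = 14.27/7.50 = 1.90 μM.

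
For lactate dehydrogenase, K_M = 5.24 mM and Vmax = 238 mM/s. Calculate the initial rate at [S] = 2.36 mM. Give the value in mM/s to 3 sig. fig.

[S]/(Km+[S]) = 2.36/7.600 = 0.3105, the fractional saturation.
v = 0.3105 × Vmax = 0.3105 × 238 = 73.9 mM/s.

73.9 mM/s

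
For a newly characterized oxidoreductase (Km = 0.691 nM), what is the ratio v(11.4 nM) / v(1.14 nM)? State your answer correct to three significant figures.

1.51

The fractional saturations are [S]/(Km+[S]) = 1.14/1.831 = 0.6226 and 11.4/12.09 = 0.9429.
v₂/v₁ is just their ratio: 0.9429/0.6226 = 1.51.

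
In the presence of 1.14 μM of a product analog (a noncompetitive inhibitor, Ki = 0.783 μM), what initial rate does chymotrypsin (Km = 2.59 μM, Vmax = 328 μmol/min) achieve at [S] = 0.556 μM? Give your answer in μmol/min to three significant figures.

23.6 μmol/min

α = 1 + [I]/Ki = 1 + 1.14/0.783 = 2.456.
For a noncompetitive inhibitor, Vmax is reduced to Vmax/α while Km is unchanged: Km,app = 2.59 μM, Vmax,app = 134 μmol/min.
v = Vmax,app·[S]/(Km,app + [S]) = 134 × 0.556/(2.59 + 0.556) = 23.6 μmol/min.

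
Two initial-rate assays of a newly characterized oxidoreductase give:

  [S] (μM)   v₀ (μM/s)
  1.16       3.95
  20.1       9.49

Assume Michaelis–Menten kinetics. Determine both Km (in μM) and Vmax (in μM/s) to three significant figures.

From v = Vmax[S]/(Km+[S]), each point gives Vmax = v(Km+[S])/[S].
Equating: 3.95(Km+1.16)/1.16 = 9.49(Km+20.1)/20.1.
3.405·Km + 3.95 = 0.4721·Km + 9.49, so (3.405 − 0.4721)·Km = 9.49 − 3.95.
Km = 5.540/2.933 = 1.89 μM; then Vmax = 3.95(1.89+1.16)/1.16 = 10.4 μM/s.

Km = 1.89 μM; Vmax = 10.4 μM/s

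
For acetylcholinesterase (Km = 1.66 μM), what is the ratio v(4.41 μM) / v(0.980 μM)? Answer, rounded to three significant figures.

1.96

The fractional saturations are [S]/(Km+[S]) = 0.980/2.640 = 0.3712 and 4.41/6.070 = 0.7265.
v₂/v₁ is just their ratio: 0.7265/0.3712 = 1.96.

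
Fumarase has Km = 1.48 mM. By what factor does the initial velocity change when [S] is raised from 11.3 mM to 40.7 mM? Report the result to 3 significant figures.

The fractional saturations are [S]/(Km+[S]) = 11.3/12.78 = 0.8842 and 40.7/42.18 = 0.9649.
v₂/v₁ is just their ratio: 0.9649/0.8842 = 1.09.

1.09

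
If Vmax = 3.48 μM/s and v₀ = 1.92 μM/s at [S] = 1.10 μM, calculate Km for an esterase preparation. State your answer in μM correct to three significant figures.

0.894 μM

v/Vmax = 1.92/3.48 = 0.5517 = [S]/(Km+[S]).
So Km + [S] = [S]/0.5517 = 1.994 μM, giving Km = 1.994 − 1.10 = 0.894 μM.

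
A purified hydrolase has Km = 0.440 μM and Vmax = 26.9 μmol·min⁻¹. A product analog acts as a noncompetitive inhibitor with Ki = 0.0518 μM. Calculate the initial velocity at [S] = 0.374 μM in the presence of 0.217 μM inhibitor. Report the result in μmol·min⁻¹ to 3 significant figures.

α = 1 + [I]/Ki = 1 + 0.217/0.0518 = 5.189.
For a noncompetitive inhibitor, Vmax is reduced to Vmax/α while Km is unchanged: Km,app = 0.440 μM, Vmax,app = 5.18 μmol·min⁻¹.
v = Vmax,app·[S]/(Km,app + [S]) = 5.18 × 0.374/(0.440 + 0.374) = 2.38 μmol·min⁻¹.

2.38 μmol·min⁻¹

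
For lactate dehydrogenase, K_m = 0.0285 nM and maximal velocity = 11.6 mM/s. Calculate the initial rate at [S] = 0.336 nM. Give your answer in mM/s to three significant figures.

v = Vmax·[S]/(Km + [S]) = 11.6 × 0.336 / (0.0285 + 0.336)
  = 3.898 / 0.3645 = 10.7 mM/s.

10.7 mM/s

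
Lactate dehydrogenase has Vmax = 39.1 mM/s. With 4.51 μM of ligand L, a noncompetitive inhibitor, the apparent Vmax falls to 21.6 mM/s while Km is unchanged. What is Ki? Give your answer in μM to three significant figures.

Noncompetitive: Vmax,app = Vmax/α with α = 1 + [I]/Ki.
α = Vmax/Vmax,app = 39.1/21.6 = 1.810.
Since α = 1 + [I]/Ki, [I]/Ki = 1.810 − 1 = 0.8102 and Ki = 4.51/0.8102 = 5.57 μM.

5.57 μM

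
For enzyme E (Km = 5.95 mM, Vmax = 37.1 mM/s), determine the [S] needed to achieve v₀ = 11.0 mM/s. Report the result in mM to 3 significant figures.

Rearranging v = Vmax[S]/(Km+[S]) gives [S] = Km·v/(Vmax − v).
[S] = 5.95 × 11.0 / (37.1 − 11.0) = 65.45/26.10 = 2.51 mM.

2.51 mM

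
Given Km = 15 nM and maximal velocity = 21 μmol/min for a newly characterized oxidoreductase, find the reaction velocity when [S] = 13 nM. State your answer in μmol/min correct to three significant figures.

9.75 μmol/min

[S]/(Km+[S]) = 13/28.00 = 0.4643, the fractional saturation.
v = 0.4643 × Vmax = 0.4643 × 21 = 9.75 μmol/min.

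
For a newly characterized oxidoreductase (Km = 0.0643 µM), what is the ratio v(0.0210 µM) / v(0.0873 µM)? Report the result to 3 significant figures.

The fractional saturations are [S]/(Km+[S]) = 0.0873/0.1516 = 0.5759 and 0.0210/0.08530 = 0.2462.
v₂/v₁ is just their ratio: 0.2462/0.5759 = 0.428.

0.428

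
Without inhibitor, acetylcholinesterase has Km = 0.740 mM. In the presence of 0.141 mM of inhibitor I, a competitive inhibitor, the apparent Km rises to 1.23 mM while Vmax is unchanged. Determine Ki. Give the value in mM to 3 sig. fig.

0.213 mM

Competitive: Km,app = α·Km with α = 1 + [I]/Ki.
α = Km,app/Km = 1.23/0.740 = 1.662.
Since α = 1 + [I]/Ki, [I]/Ki = 1.662 − 1 = 0.6622 and Ki = 0.141/0.6622 = 0.213 mM.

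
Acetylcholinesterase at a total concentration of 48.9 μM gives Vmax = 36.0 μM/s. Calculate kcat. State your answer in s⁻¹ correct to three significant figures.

kcat = Vmax/[E]total = 36.0 μM/s / 48.9 μM = 0.736 s⁻¹.

0.736 s⁻¹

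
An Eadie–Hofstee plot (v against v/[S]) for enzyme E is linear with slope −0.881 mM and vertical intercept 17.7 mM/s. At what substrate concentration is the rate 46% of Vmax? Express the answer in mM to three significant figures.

The Eadie–Hofstee slope gives Km = 0.881 mM (slope = −Km).
v/Vmax = [S]/(Km+[S]) = 0.46 ⇒ [S] = Km·0.46/(1−0.46) = 0.881 × 0.8519 = 0.750 mM.

0.750 mM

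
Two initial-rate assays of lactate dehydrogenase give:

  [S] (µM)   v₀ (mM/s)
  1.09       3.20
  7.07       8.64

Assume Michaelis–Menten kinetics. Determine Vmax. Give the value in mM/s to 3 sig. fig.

In reciprocal form, 1/v = (Km/Vmax)·(1/[S]) + 1/Vmax. The two points give (1/[S], 1/v) = (0.9174, 0.3125) and (0.1414, 0.1157).
Slope = (0.3125 − 0.1157)/(0.9174 − 0.1414) = 0.2536; intercept = 0.3125 − 0.2536×0.9174 = 0.07988.
Vmax = 1/intercept = 12.5 mM/s; Km = slope × Vmax = 0.2536 × 12.5 = 3.17 µM.

12.5 mM/s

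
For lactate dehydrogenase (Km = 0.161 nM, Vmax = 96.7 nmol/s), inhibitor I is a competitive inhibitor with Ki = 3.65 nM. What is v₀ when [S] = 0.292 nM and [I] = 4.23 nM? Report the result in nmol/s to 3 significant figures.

44.1 nmol/s

With α = 1 + [I]/Ki = 1 + 4.23/3.65 = 2.159, the competitive rate law is v = Vmax[S] / (αKm + [S]).
v = 96.7×0.292 / (2.159×0.161 + 0.292) = 28.24/0.6396 = 44.1 nmol/s.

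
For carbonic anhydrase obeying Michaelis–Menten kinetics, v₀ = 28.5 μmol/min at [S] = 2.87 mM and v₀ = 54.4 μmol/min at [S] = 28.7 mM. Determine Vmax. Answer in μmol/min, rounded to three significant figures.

60.5 μmol/min

In reciprocal form, 1/v = (Km/Vmax)·(1/[S]) + 1/Vmax. The two points give (1/[S], 1/v) = (0.3484, 0.03509) and (0.03484, 0.01838).
Slope = (0.03509 − 0.01838)/(0.3484 − 0.03484) = 0.05327; intercept = 0.03509 − 0.05327×0.3484 = 0.01653.
Vmax = 1/intercept = 60.5 μmol/min; Km = slope × Vmax = 0.05327 × 60.5 = 3.22 mM.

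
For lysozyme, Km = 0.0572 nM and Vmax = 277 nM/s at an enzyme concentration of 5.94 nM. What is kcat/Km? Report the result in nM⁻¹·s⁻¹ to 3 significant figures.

kcat = Vmax/[E]total = 277/5.94 = 46.6 s⁻¹.
kcat/Km = 46.6/0.0572 = 815 nM⁻¹·s⁻¹.

815 nM⁻¹·s⁻¹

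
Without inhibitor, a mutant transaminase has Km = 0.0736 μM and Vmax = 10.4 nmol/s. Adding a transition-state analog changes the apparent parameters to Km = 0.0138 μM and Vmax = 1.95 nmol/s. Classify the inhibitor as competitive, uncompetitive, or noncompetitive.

uncompetitive

Both Km and Vmax decrease by the same factor (~5.33-fold) — characteristic of uncompetitive inhibition.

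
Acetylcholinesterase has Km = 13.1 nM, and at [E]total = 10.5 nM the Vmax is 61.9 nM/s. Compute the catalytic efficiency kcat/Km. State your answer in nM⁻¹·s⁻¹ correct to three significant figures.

0.450 nM⁻¹·s⁻¹

kcat = Vmax/[E]total = 61.9/10.5 = 5.90 s⁻¹.
kcat/Km = 5.90/13.1 = 0.450 nM⁻¹·s⁻¹.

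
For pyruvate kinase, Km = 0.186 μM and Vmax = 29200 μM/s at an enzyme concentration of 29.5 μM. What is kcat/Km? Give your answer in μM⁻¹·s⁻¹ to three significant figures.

5320 μM⁻¹·s⁻¹

kcat = Vmax/[E]total = 29200/29.5 = 990 s⁻¹.
kcat/Km = 990/0.186 = 5320 μM⁻¹·s⁻¹.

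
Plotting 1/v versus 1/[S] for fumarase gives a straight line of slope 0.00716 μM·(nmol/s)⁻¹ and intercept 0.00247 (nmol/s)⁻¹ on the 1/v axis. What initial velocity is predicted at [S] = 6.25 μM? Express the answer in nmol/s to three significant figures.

The y-intercept is 1/Vmax, so Vmax = 1/0.00247 = 405 nmol/s.
The slope is Km/Vmax, so Km = 0.00716 × 405 = 2.90 μM.
Then v = 405 × 6.25/(2.90 + 6.25) = 277 nmol/s.

277 nmol/s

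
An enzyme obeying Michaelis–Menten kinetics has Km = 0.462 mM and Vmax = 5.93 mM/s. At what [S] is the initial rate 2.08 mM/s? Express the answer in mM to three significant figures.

0.250 mM

The required fractional saturation is v/Vmax = 2.08/5.93 = 0.3508.
Then [S]/(Km+[S]) = 0.3508 ⇒ [S] = 0.462 × 0.3508/(1 − 0.3508) = 0.250 mM.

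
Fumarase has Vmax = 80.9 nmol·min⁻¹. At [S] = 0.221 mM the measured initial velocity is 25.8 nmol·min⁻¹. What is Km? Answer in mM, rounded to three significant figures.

v/Vmax = 25.8/80.9 = 0.3189 = [S]/(Km+[S]).
So Km + [S] = [S]/0.3189 = 0.6930 mM, giving Km = 0.6930 − 0.221 = 0.472 mM.

0.472 mM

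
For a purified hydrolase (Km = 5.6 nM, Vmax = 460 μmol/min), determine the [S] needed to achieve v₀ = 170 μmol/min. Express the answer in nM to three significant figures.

3.28 nM

Rearranging v = Vmax[S]/(Km+[S]) gives [S] = Km·v/(Vmax − v).
[S] = 5.6 × 170 / (460 − 170) = 952.0/290.0 = 3.28 nM.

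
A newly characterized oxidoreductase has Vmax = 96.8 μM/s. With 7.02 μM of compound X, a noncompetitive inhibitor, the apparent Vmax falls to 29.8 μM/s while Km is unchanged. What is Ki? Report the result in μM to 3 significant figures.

Noncompetitive: Vmax,app = Vmax/α with α = 1 + [I]/Ki.
α = Vmax/Vmax,app = 96.8/29.8 = 3.248.
Since α = 1 + [I]/Ki, [I]/Ki = 3.248 − 1 = 2.248 and Ki = 7.02/2.248 = 3.12 μM.

3.12 μM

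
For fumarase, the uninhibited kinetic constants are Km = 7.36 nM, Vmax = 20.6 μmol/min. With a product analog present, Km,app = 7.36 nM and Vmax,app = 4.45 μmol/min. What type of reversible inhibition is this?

Vmax decreases (20.6 → 4.45 μmol/min) while Km is unchanged — pure noncompetitive inhibition.

noncompetitive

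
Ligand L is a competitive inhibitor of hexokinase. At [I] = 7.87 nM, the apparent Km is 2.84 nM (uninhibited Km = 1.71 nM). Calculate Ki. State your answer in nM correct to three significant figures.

11.9 nM

Competitive: Km,app = α·Km with α = 1 + [I]/Ki.
α = Km,app/Km = 2.84/1.71 = 1.661.
Ki = [I]/(α − 1) = 7.87/0.6608 = 11.9 nM.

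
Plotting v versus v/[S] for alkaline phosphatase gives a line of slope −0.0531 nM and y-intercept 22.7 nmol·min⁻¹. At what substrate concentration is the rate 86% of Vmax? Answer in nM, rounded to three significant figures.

0.326 nM

The Eadie–Hofstee slope gives Km = 0.0531 nM (slope = −Km).
v/Vmax = [S]/(Km+[S]) = 0.86 ⇒ [S] = Km·0.86/(1−0.86) = 0.0531 × 6.143 = 0.326 nM.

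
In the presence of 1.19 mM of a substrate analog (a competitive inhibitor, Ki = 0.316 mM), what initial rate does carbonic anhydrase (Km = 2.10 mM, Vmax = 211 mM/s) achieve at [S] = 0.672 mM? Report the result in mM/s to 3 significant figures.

13.3 mM/s

α = 1 + [I]/Ki = 1 + 1.19/0.316 = 4.766.
For a competitive inhibitor, Vmax is unchanged and the apparent Km becomes α·Km: Km,app = 10.0 mM, Vmax,app = 211 mM/s.
v = Vmax,app·[S]/(Km,app + [S]) = 211 × 0.672/(10.0 + 0.672) = 13.3 mM/s.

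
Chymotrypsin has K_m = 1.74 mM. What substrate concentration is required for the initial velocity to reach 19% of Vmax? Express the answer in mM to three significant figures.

0.408 mM

v/Vmax = [S]/(Km+[S]) = 0.19, so [S] = Km·0.19/(1 − 0.19) = 1.74 × 0.2346.
[S] = 0.408 mM.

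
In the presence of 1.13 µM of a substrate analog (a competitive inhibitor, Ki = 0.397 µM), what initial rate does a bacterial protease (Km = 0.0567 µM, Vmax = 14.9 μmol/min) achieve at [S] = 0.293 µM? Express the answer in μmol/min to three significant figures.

With α = 1 + [I]/Ki = 1 + 1.13/0.397 = 3.846, the competitive rate law is v = Vmax[S] / (αKm + [S]).
v = 14.9×0.293 / (3.846×0.0567 + 0.293) = 4.366/0.5111 = 8.54 μmol/min.

8.54 μmol/min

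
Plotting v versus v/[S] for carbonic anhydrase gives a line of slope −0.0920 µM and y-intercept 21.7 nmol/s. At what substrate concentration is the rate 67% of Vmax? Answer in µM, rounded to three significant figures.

0.187 µM

The Eadie–Hofstee slope gives Km = 0.0920 µM (slope = −Km).
v/Vmax = [S]/(Km+[S]) = 0.67 ⇒ [S] = Km·0.67/(1−0.67) = 0.0920 × 2.030 = 0.187 µM.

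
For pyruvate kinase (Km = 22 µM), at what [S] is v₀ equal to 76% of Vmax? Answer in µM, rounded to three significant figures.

v/Vmax = [S]/(Km+[S]) = 0.76, so [S] = Km·0.76/(1 − 0.76) = 22 × 3.167.
[S] = 69.7 µM.

69.7 µM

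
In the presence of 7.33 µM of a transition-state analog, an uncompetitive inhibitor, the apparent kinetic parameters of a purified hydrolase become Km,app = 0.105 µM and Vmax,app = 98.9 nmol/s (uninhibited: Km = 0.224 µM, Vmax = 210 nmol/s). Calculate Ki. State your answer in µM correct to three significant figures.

6.53 µM

Uncompetitive: Vmax,app = Vmax/α (and Km,app = Km/α) with α = 1 + [I]/Ki.
α = Vmax/Vmax,app = 210/98.9 = 2.123.
Ki = [I]/(α − 1) = 7.33/1.123 = 6.53 µM.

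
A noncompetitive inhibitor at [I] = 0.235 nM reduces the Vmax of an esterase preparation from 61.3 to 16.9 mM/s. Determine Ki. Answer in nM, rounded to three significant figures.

Noncompetitive: Vmax,app = Vmax/α with α = 1 + [I]/Ki.
α = Vmax/Vmax,app = 61.3/16.9 = 3.627.
Ki = [I]/(α − 1) = 0.235/2.627 = 0.0894 nM.

0.0894 nM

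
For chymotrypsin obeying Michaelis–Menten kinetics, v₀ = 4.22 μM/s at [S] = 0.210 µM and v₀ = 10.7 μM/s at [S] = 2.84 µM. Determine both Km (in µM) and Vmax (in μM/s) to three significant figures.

Km = 0.397 µM; Vmax = 12.2 μM/s

From v = Vmax[S]/(Km+[S]), each point gives Vmax = v(Km+[S])/[S].
Equating: 4.22(Km+0.210)/0.210 = 10.7(Km+2.84)/2.84.
20.10·Km + 4.22 = 3.768·Km + 10.7, so (20.10 − 3.768)·Km = 10.7 − 4.22.
Km = 6.480/16.33 = 0.397 µM; then Vmax = 4.22(0.397+0.210)/0.210 = 12.2 μM/s.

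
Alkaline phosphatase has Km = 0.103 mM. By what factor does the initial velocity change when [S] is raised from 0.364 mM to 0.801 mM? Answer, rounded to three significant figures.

1.14

The fractional saturations are [S]/(Km+[S]) = 0.364/0.4670 = 0.7794 and 0.801/0.9040 = 0.8861.
v₂/v₁ is just their ratio: 0.8861/0.7794 = 1.14.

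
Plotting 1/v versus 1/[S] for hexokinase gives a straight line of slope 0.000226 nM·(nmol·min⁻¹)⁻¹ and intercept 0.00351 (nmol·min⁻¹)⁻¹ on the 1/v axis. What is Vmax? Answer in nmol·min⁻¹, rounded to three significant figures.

285 nmol·min⁻¹

The y-intercept of a Lineweaver–Burk plot equals 1/Vmax, so Vmax = 1/0.00351 = 285 nmol·min⁻¹.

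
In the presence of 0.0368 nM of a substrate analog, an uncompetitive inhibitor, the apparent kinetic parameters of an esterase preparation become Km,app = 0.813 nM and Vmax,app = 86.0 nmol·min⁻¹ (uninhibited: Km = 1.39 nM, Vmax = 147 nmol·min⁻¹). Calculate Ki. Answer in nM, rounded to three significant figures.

Uncompetitive: Vmax,app = Vmax/α (and Km,app = Km/α) with α = 1 + [I]/Ki.
α = Vmax/Vmax,app = 147/86.0 = 1.709.
Since α = 1 + [I]/Ki, [I]/Ki = 1.709 − 1 = 0.7093 and Ki = 0.0368/0.7093 = 0.0519 nM.

0.0519 nM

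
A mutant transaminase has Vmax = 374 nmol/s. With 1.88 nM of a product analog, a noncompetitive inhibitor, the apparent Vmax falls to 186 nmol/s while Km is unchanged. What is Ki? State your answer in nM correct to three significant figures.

Noncompetitive: Vmax,app = Vmax/α with α = 1 + [I]/Ki.
α = Vmax/Vmax,app = 374/186 = 2.011.
Ki = [I]/(α − 1) = 1.88/1.011 = 1.86 nM.

1.86 nM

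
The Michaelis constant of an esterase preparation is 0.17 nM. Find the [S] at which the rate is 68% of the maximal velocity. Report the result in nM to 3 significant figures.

0.361 nM

v/Vmax = [S]/(Km+[S]) = 0.68, so [S] = Km·0.68/(1 − 0.68) = 0.17 × 2.125.
[S] = 0.361 nM.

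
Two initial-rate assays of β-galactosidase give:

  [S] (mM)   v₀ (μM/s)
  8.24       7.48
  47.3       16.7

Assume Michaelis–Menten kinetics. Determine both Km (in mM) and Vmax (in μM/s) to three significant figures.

Km = 16.6 mM; Vmax = 22.6 μM/s

From v = Vmax[S]/(Km+[S]), each point gives Vmax = v(Km+[S])/[S].
Equating: 7.48(Km+8.24)/8.24 = 16.7(Km+47.3)/47.3.
0.9078·Km + 7.48 = 0.3531·Km + 16.7, so (0.9078 − 0.3531)·Km = 16.7 − 7.48.
Km = 9.220/0.5547 = 16.6 mM; then Vmax = 7.48(16.6+8.24)/8.24 = 22.6 μM/s.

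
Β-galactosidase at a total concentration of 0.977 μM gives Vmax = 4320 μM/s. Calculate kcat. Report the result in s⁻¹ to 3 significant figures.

4420 s⁻¹

kcat = Vmax/[E]total = 4320 μM/s / 0.977 μM = 4420 s⁻¹.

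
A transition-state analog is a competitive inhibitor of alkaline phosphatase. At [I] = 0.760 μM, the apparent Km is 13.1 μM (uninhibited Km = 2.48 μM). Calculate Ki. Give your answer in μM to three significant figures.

Competitive: Km,app = α·Km with α = 1 + [I]/Ki.
α = Km,app/Km = 13.1/2.48 = 5.282.
Since α = 1 + [I]/Ki, [I]/Ki = 5.282 − 1 = 4.282 and Ki = 0.760/4.282 = 0.177 μM.

0.177 μM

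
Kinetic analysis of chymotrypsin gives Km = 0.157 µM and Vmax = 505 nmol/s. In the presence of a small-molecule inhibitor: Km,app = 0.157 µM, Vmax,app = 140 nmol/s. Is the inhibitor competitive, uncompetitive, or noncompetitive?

noncompetitive

Vmax decreases (505 → 140 nmol/s) while Km is unchanged — pure noncompetitive inhibition.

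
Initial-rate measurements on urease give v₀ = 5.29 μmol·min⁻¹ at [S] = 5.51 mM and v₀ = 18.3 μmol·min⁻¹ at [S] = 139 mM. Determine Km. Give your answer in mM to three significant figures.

15.7 mM

From v = Vmax[S]/(Km+[S]), each point gives Vmax = v(Km+[S])/[S].
Equating: 5.29(Km+5.51)/5.51 = 18.3(Km+139)/139.
0.9601·Km + 5.29 = 0.1317·Km + 18.3, so (0.9601 − 0.1317)·Km = 18.3 − 5.29.
Km = 13.01/0.8284 = 15.7 mM; then Vmax = 5.29(15.7+5.51)/5.51 = 20.4 μmol·min⁻¹.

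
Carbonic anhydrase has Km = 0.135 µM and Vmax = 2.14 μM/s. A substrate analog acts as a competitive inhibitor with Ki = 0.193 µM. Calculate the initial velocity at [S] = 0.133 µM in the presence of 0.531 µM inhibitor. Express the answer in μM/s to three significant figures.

With α = 1 + [I]/Ki = 1 + 0.531/0.193 = 3.751, the competitive rate law is v = Vmax[S] / (αKm + [S]).
v = 2.14×0.133 / (3.751×0.135 + 0.133) = 0.2846/0.6394 = 0.445 μM/s.

0.445 μM/s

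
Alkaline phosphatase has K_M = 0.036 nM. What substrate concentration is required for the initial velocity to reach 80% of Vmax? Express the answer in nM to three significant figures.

v/Vmax = [S]/(Km+[S]) = 0.8, so [S] = Km·0.8/(1 − 0.8) = 0.036 × 4.000.
[S] = 0.144 nM.

0.144 nM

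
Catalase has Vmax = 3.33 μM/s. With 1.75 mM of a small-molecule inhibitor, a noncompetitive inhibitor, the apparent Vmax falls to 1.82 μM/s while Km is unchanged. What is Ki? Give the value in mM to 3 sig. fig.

Noncompetitive: Vmax,app = Vmax/α with α = 1 + [I]/Ki.
α = Vmax/Vmax,app = 3.33/1.82 = 1.830.
Since α = 1 + [I]/Ki, [I]/Ki = 1.830 − 1 = 0.8297 and Ki = 1.75/0.8297 = 2.11 mM.

2.11 mM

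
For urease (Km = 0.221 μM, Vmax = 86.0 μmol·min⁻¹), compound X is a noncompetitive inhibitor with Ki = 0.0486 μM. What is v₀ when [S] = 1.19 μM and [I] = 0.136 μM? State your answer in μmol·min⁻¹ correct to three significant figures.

With α = 1 + [I]/Ki = 1 + 0.136/0.0486 = 3.798, the noncompetitive rate law is v = (Vmax/α)·[S] / (Km + [S]).
v = (86.0/3.798)×1.19 / (0.221 + 1.19) = 26.94/1.411 = 19.1 μmol·min⁻¹.

19.1 μmol·min⁻¹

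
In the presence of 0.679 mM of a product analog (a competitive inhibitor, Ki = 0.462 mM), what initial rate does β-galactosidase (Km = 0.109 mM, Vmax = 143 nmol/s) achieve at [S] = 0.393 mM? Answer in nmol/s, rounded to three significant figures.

84.9 nmol/s

With α = 1 + [I]/Ki = 1 + 0.679/0.462 = 2.470, the competitive rate law is v = Vmax[S] / (αKm + [S]).
v = 143×0.393 / (2.470×0.109 + 0.393) = 56.20/0.6622 = 84.9 nmol/s.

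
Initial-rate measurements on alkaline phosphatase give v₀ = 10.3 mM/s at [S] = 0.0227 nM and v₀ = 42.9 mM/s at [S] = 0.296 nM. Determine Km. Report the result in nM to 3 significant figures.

In reciprocal form, 1/v = (Km/Vmax)·(1/[S]) + 1/Vmax. The two points give (1/[S], 1/v) = (44.05, 0.09709) and (3.378, 0.02331).
Slope = (0.09709 − 0.02331)/(44.05 − 3.378) = 0.001814; intercept = 0.09709 − 0.001814×44.05 = 0.01718.
Vmax = 1/intercept = 58.2 mM/s; Km = slope × Vmax = 0.001814 × 58.2 = 0.106 nM.

0.106 nM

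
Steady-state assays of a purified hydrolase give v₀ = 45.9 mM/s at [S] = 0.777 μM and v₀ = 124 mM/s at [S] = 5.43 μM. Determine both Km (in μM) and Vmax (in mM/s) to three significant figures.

Km = 2.16 μM; Vmax = 173 mM/s

In reciprocal form, 1/v = (Km/Vmax)·(1/[S]) + 1/Vmax. The two points give (1/[S], 1/v) = (1.287, 0.02179) and (0.1842, 0.008065).
Slope = (0.02179 − 0.008065)/(1.287 − 0.1842) = 0.01244; intercept = 0.02179 − 0.01244×1.287 = 0.005773.
Vmax = 1/intercept = 173 mM/s; Km = slope × Vmax = 0.01244 × 173 = 2.16 μM.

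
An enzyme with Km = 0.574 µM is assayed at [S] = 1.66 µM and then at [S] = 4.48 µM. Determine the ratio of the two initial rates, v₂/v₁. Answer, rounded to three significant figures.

Since Vmax cancels, v₂/v₁ = [S]₂(Km+[S]₁) / [S]₁(Km+[S]₂).
= 4.48×(0.574+1.66) / (1.66×(0.574+4.48)) = 10.01/8.390 = 1.19.

1.19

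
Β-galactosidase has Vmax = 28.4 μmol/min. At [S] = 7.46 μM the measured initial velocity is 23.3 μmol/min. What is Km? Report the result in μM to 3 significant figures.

From v = Vmax[S]/(Km+[S]), Km = [S](Vmax − v)/v.
Km = 7.46 × (28.4 − 23.3) / 23.3 = 38.05/23.3 = 1.63 μM.

1.63 μM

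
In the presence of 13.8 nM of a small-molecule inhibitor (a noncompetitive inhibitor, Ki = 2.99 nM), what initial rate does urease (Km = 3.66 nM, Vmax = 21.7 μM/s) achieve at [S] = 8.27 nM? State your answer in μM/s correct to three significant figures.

2.68 μM/s

With α = 1 + [I]/Ki = 1 + 13.8/2.99 = 5.615, the noncompetitive rate law is v = (Vmax/α)·[S] / (Km + [S]).
v = (21.7/5.615)×8.27 / (3.66 + 8.27) = 31.96/11.93 = 2.68 μM/s.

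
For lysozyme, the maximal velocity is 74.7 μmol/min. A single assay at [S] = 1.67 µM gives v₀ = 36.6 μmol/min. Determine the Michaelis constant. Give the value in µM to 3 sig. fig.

From v = Vmax[S]/(Km+[S]), Km = [S](Vmax − v)/v.
Km = 1.67 × (74.7 − 36.6) / 36.6 = 63.63/36.6 = 1.74 µM.

1.74 µM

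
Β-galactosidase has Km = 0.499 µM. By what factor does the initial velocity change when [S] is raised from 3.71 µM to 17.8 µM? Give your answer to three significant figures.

The fractional saturations are [S]/(Km+[S]) = 3.71/4.209 = 0.8814 and 17.8/18.30 = 0.9727.
v₂/v₁ is just their ratio: 0.9727/0.8814 = 1.10.

1.10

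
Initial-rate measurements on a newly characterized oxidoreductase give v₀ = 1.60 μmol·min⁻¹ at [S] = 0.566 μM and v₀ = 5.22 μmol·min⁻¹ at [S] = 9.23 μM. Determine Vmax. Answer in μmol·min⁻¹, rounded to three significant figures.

6.13 μmol·min⁻¹

From v = Vmax[S]/(Km+[S]), each point gives Vmax = v(Km+[S])/[S].
Equating: 1.60(Km+0.566)/0.566 = 5.22(Km+9.23)/9.23.
2.827·Km + 1.60 = 0.5655·Km + 5.22, so (2.827 − 0.5655)·Km = 5.22 − 1.60.
Km = 3.620/2.261 = 1.60 μM; then Vmax = 1.60(1.60+0.566)/0.566 = 6.13 μmol·min⁻¹.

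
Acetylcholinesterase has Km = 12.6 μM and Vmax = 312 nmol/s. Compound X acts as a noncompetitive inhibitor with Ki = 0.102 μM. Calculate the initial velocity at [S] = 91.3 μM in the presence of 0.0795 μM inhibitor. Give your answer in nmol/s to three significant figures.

154 nmol/s

α = 1 + [I]/Ki = 1 + 0.0795/0.102 = 1.779.
For a noncompetitive inhibitor, Vmax is reduced to Vmax/α while Km is unchanged: Km,app = 12.6 μM, Vmax,app = 175 nmol/s.
v = Vmax,app·[S]/(Km,app + [S]) = 175 × 91.3/(12.6 + 91.3) = 154 nmol/s.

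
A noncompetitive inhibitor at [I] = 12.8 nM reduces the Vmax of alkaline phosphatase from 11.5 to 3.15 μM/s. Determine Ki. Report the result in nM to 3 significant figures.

Noncompetitive: Vmax,app = Vmax/α with α = 1 + [I]/Ki.
α = Vmax/Vmax,app = 11.5/3.15 = 3.651.
Since α = 1 + [I]/Ki, [I]/Ki = 3.651 − 1 = 2.651 and Ki = 12.8/2.651 = 4.83 nM.

4.83 nM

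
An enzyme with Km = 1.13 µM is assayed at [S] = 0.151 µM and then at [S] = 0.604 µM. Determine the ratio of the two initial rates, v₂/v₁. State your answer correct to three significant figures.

The fractional saturations are [S]/(Km+[S]) = 0.151/1.281 = 0.1179 and 0.604/1.734 = 0.3483.
v₂/v₁ is just their ratio: 0.3483/0.1179 = 2.96.

2.96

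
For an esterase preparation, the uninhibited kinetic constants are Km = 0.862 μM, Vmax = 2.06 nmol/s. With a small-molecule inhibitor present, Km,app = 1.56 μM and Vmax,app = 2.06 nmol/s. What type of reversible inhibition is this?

Km increases (0.862 → 1.56 μM) while Vmax is unchanged — the hallmark of competitive inhibition.

competitive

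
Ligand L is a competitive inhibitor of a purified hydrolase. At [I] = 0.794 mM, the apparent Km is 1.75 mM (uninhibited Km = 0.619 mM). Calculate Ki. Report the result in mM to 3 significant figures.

Competitive: Km,app = α·Km with α = 1 + [I]/Ki.
α = Km,app/Km = 1.75/0.619 = 2.827.
Since α = 1 + [I]/Ki, [I]/Ki = 2.827 − 1 = 1.827 and Ki = 0.794/1.827 = 0.435 mM.

0.435 mM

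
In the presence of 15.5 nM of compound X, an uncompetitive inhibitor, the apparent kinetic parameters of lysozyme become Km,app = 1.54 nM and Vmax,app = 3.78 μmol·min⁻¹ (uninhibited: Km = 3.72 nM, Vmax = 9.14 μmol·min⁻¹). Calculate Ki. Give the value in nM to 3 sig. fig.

10.9 nM

Uncompetitive: Vmax,app = Vmax/α (and Km,app = Km/α) with α = 1 + [I]/Ki.
α = Vmax/Vmax,app = 9.14/3.78 = 2.418.
Ki = [I]/(α − 1) = 15.5/1.418 = 10.9 nM.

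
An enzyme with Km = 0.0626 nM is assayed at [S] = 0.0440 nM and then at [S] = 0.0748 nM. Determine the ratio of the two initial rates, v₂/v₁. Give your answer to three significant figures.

Since Vmax cancels, v₂/v₁ = [S]₂(Km+[S]₁) / [S]₁(Km+[S]₂).
= 0.0748×(0.0626+0.0440) / (0.0440×(0.0626+0.0748)) = 0.007974/0.006046 = 1.32.

1.32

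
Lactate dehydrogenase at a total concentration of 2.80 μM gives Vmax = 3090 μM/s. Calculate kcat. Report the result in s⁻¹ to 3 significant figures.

1100 s⁻¹

kcat = Vmax/[E]total = 3090 μM/s / 2.80 μM = 1100 s⁻¹.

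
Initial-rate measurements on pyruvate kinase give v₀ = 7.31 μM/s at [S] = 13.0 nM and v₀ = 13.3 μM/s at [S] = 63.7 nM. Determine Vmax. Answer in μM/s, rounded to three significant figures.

16.8 μM/s

From v = Vmax[S]/(Km+[S]), each point gives Vmax = v(Km+[S])/[S].
Equating: 7.31(Km+13.0)/13.0 = 13.3(Km+63.7)/63.7.
0.5623·Km + 7.31 = 0.2088·Km + 13.3, so (0.5623 − 0.2088)·Km = 13.3 − 7.31.
Km = 5.990/0.3535 = 16.9 nM; then Vmax = 7.31(16.9+13.0)/13.0 = 16.8 μM/s.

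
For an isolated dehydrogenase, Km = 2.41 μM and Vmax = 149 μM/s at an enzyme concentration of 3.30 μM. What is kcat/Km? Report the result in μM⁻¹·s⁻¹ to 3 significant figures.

kcat = Vmax/[E]total = 149/3.30 = 45.2 s⁻¹.
kcat/Km = 45.2/2.41 = 18.7 μM⁻¹·s⁻¹.

18.7 μM⁻¹·s⁻¹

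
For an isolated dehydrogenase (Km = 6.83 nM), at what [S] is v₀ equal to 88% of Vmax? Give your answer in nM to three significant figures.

50.1 nM

v/Vmax = [S]/(Km+[S]) = 0.88, so [S] = Km·0.88/(1 − 0.88) = 6.83 × 7.333.
[S] = 50.1 nM.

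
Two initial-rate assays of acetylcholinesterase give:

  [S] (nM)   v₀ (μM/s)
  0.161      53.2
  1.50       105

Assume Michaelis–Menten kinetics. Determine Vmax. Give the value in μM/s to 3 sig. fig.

119 μM/s

In reciprocal form, 1/v = (Km/Vmax)·(1/[S]) + 1/Vmax. The two points give (1/[S], 1/v) = (6.211, 0.01880) and (0.6667, 0.009524).
Slope = (0.01880 − 0.009524)/(6.211 − 0.6667) = 0.001672; intercept = 0.01880 − 0.001672×6.211 = 0.008409.
Vmax = 1/intercept = 119 μM/s; Km = slope × Vmax = 0.001672 × 119 = 0.199 nM.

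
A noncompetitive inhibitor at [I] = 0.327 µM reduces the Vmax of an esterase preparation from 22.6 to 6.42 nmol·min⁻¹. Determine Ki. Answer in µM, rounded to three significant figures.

0.130 µM

Noncompetitive: Vmax,app = Vmax/α with α = 1 + [I]/Ki.
α = Vmax/Vmax,app = 22.6/6.42 = 3.520.
Since α = 1 + [I]/Ki, [I]/Ki = 3.520 − 1 = 2.520 and Ki = 0.327/2.520 = 0.130 µM.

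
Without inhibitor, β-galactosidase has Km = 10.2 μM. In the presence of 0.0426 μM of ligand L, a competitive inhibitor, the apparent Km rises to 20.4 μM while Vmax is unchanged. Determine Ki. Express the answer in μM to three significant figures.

Competitive: Km,app = α·Km with α = 1 + [I]/Ki.
α = Km,app/Km = 20.4/10.2 = 2.000.
Ki = [I]/(α − 1) = 0.0426/1.000 = 0.0426 μM.

0.0426 μM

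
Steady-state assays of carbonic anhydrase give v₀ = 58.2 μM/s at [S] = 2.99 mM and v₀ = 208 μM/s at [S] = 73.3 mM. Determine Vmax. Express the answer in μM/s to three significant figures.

From v = Vmax[S]/(Km+[S]), each point gives Vmax = v(Km+[S])/[S].
Equating: 58.2(Km+2.99)/2.99 = 208(Km+73.3)/73.3.
19.46·Km + 58.2 = 2.838·Km + 208, so (19.46 − 2.838)·Km = 208 − 58.2.
Km = 149.8/16.63 = 9.01 mM; then Vmax = 58.2(9.01+2.99)/2.99 = 234 μM/s.

234 μM/s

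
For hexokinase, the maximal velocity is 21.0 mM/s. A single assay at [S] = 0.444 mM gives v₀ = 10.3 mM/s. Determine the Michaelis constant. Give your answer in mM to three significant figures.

0.461 mM

From v = Vmax[S]/(Km+[S]), Km = [S](Vmax − v)/v.
Km = 0.444 × (21.0 − 10.3) / 10.3 = 4.751/10.3 = 0.461 mM.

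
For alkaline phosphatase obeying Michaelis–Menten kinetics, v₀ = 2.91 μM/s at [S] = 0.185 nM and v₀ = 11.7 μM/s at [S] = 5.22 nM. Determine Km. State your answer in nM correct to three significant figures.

0.652 nM

From v = Vmax[S]/(Km+[S]), each point gives Vmax = v(Km+[S])/[S].
Equating: 2.91(Km+0.185)/0.185 = 11.7(Km+5.22)/5.22.
15.73·Km + 2.91 = 2.241·Km + 11.7, so (15.73 − 2.241)·Km = 11.7 − 2.91.
Km = 8.790/13.49 = 0.652 nM; then Vmax = 2.91(0.652+0.185)/0.185 = 13.2 μM/s.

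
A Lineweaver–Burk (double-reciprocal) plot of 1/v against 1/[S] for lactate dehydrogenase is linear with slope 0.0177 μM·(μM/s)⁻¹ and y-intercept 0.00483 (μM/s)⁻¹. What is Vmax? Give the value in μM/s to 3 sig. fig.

The y-intercept of a Lineweaver–Burk plot equals 1/Vmax, so Vmax = 1/0.00483 = 207 μM/s.

207 μM/s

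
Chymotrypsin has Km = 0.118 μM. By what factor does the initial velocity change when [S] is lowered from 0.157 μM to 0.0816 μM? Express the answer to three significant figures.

0.716

The fractional saturations are [S]/(Km+[S]) = 0.157/0.2750 = 0.5709 and 0.0816/0.1996 = 0.4088.
v₂/v₁ is just their ratio: 0.4088/0.5709 = 0.716.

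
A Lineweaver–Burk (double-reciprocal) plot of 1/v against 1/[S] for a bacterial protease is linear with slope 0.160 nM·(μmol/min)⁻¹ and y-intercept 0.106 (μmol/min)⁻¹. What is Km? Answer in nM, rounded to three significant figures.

1.51 nM

y-intercept = 1/Vmax ⇒ Vmax = 9.43 μmol/min; slope = Km/Vmax ⇒ Km = slope × Vmax.
Km = 0.160 × 9.43 = 1.51 nM.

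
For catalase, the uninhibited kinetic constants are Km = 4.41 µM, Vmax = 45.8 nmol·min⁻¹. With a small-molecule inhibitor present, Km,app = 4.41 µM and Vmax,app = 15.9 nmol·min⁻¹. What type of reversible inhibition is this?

noncompetitive

Vmax decreases (45.8 → 15.9 nmol·min⁻¹) while Km is unchanged — pure noncompetitive inhibition.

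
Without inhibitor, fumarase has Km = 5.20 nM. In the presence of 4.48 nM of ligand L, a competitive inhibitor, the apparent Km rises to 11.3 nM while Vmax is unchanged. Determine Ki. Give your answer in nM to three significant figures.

3.82 nM

Competitive: Km,app = α·Km with α = 1 + [I]/Ki.
α = Km,app/Km = 11.3/5.20 = 2.173.
Since α = 1 + [I]/Ki, [I]/Ki = 2.173 − 1 = 1.173 and Ki = 4.48/1.173 = 3.82 nM.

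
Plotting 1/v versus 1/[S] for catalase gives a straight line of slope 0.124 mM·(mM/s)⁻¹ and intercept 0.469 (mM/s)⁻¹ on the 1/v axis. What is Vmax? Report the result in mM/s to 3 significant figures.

The y-intercept of a Lineweaver–Burk plot equals 1/Vmax, so Vmax = 1/0.469 = 2.13 mM/s.

2.13 mM/s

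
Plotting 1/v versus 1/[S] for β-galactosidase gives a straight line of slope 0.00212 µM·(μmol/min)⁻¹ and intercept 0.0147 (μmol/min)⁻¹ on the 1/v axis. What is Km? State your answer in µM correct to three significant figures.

0.144 µM

y-intercept = 1/Vmax ⇒ Vmax = 68.0 μmol/min; slope = Km/Vmax ⇒ Km = slope × Vmax.
Km = 0.00212 × 68.0 = 0.144 µM.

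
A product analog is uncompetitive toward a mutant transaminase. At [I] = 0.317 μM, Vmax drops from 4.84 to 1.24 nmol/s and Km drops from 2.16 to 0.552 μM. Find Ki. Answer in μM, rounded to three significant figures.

Uncompetitive: Vmax,app = Vmax/α (and Km,app = Km/α) with α = 1 + [I]/Ki.
α = Vmax/Vmax,app = 4.84/1.24 = 3.903.
Since α = 1 + [I]/Ki, [I]/Ki = 3.903 − 1 = 2.903 and Ki = 0.317/2.903 = 0.109 μM.

0.109 μM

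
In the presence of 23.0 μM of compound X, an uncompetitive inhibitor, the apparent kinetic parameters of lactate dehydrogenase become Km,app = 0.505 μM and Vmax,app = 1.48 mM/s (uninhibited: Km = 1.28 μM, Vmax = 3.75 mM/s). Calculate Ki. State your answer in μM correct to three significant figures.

15.0 μM

Uncompetitive: Vmax,app = Vmax/α (and Km,app = Km/α) with α = 1 + [I]/Ki.
α = Vmax/Vmax,app = 3.75/1.48 = 2.534.
Since α = 1 + [I]/Ki, [I]/Ki = 2.534 − 1 = 1.534 and Ki = 23.0/1.534 = 15.0 μM.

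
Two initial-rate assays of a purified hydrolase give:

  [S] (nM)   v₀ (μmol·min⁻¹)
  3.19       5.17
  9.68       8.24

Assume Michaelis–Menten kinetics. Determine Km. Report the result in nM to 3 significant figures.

In reciprocal form, 1/v = (Km/Vmax)·(1/[S]) + 1/Vmax. The two points give (1/[S], 1/v) = (0.3135, 0.1934) and (0.1033, 0.1214).
Slope = (0.1934 − 0.1214)/(0.3135 − 0.1033) = 0.3429; intercept = 0.1934 − 0.3429×0.3135 = 0.08594.
Vmax = 1/intercept = 11.6 μmol·min⁻¹; Km = slope × Vmax = 0.3429 × 11.6 = 3.99 nM.

3.99 nM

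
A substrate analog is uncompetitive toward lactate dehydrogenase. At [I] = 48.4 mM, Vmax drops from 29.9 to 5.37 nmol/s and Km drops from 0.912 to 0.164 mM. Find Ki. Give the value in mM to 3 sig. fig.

Uncompetitive: Vmax,app = Vmax/α (and Km,app = Km/α) with α = 1 + [I]/Ki.
α = Vmax/Vmax,app = 29.9/5.37 = 5.568.
Ki = [I]/(α − 1) = 48.4/4.568 = 10.6 mM.

10.6 mM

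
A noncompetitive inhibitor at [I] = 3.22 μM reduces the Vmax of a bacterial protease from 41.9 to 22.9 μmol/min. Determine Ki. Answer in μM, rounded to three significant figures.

Noncompetitive: Vmax,app = Vmax/α with α = 1 + [I]/Ki.
α = Vmax/Vmax,app = 41.9/22.9 = 1.830.
Ki = [I]/(α − 1) = 3.22/0.8297 = 3.88 μM.

3.88 μM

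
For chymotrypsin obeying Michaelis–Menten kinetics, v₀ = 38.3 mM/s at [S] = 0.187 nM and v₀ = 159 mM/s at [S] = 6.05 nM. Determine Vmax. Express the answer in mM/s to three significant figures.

177 mM/s

From v = Vmax[S]/(Km+[S]), each point gives Vmax = v(Km+[S])/[S].
Equating: 38.3(Km+0.187)/0.187 = 159(Km+6.05)/6.05.
204.8·Km + 38.3 = 26.28·Km + 159, so (204.8 − 26.28)·Km = 159 − 38.3.
Km = 120.7/178.5 = 0.676 nM; then Vmax = 38.3(0.676+0.187)/0.187 = 177 mM/s.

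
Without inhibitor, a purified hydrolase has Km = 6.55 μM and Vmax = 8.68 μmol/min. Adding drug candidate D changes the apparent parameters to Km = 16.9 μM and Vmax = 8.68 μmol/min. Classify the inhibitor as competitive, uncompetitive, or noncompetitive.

Km increases (6.55 → 16.9 μM) while Vmax is unchanged — the hallmark of competitive inhibition.

competitive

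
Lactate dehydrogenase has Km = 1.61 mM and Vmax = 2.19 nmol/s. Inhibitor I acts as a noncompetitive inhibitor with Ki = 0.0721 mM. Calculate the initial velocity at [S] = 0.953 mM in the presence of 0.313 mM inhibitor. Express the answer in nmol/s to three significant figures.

With α = 1 + [I]/Ki = 1 + 0.313/0.0721 = 5.341, the noncompetitive rate law is v = (Vmax/α)·[S] / (Km + [S]).
v = (2.19/5.341)×0.953 / (1.61 + 0.953) = 0.3907/2.563 = 0.152 nmol/s.

0.152 nmol/s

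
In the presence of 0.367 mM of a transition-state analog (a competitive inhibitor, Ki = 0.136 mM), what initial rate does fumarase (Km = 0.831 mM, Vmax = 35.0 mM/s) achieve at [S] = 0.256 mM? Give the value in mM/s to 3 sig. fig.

2.69 mM/s

With α = 1 + [I]/Ki = 1 + 0.367/0.136 = 3.699, the competitive rate law is v = Vmax[S] / (αKm + [S]).
v = 35.0×0.256 / (3.699×0.831 + 0.256) = 8.960/3.329 = 2.69 mM/s.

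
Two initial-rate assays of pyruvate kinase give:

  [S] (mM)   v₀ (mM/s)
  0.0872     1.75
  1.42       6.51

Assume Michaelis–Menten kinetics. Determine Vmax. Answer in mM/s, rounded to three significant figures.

7.92 mM/s

In reciprocal form, 1/v = (Km/Vmax)·(1/[S]) + 1/Vmax. The two points give (1/[S], 1/v) = (11.47, 0.5714) and (0.7042, 0.1536).
Slope = (0.5714 − 0.1536)/(11.47 − 0.7042) = 0.03882; intercept = 0.5714 − 0.03882×11.47 = 0.1263.
Vmax = 1/intercept = 7.92 mM/s; Km = slope × Vmax = 0.03882 × 7.92 = 0.307 mM.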